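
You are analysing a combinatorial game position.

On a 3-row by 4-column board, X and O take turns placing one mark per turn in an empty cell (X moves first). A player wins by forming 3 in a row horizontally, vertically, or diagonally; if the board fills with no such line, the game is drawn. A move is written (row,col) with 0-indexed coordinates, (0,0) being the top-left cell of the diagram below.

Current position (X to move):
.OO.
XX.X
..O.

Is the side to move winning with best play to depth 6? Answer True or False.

X winning at [.OO./XX.X/..O.]: True

[.OO./XX.X/..O.] X move#1: (0,0):-1/XOO./XX.X/..O., (0,3):-1/.OOX/XX.X/..O., (1,2):+1/.OO./XXXX/..O.*, (2,0):-1/.OO./XX.X/X.O., (2,1):-1/.OO./XX.X/.XO., (2,3):-1/.OO./XX.X/..OX
[.OO./XXXX/..O.] end (terminal -1, O#2); searched .OO./XX.X/..O. to 6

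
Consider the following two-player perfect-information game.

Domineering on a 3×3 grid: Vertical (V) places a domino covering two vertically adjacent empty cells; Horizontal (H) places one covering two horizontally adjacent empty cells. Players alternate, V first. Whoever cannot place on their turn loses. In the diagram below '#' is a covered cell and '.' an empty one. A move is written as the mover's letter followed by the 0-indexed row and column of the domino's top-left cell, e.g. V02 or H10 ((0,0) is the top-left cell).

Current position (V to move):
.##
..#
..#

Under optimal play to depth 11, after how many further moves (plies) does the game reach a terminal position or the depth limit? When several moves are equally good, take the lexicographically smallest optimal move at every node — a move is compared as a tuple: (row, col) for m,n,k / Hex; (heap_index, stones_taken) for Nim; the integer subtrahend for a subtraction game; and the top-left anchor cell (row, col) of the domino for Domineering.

[.##/..#/..#] V move#1: V00:-1/###/#.#/..#, V10:+1/.##/#.#/#.#*, V11:+1/.##/.##/.##
[.##/#.#/#.#] end (terminal -1, H#2); searched .##/..#/..# to 11

PV length from [.##/..#/..#]: 1 ply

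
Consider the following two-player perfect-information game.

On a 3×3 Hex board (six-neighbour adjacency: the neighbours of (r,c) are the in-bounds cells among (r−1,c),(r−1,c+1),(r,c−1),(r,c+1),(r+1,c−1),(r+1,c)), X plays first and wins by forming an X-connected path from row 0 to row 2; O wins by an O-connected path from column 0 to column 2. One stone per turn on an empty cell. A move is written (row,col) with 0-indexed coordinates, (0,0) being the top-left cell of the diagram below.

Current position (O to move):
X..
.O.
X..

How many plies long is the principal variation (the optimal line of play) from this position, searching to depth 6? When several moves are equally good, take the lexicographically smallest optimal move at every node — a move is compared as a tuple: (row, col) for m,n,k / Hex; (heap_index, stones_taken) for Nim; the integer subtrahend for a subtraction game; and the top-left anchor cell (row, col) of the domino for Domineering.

[X../.O./X..] O move#1: (0,1):-1/XO./.O./X.., (0,2):-1/X.O/.O./X.., (1,0):+1/X../OO./X..*, (1,2):-1/X../.OO/X.., (2,1):-1/X../.O./XO., (2,2):-1/X../.O./X.O
[X../OO./X..] X move#2: (0,1):-1/XX./OO./X..*, (0,2):-1/X.X/OO./X.., (1,2):-1/X../OOX/X.., (2,1):-1/X../OO./XX., (2,2):-1/X../OO./X.X
[XX./OO./X..] O move#3: (0,2):+1/XXO/OO./X..*, (1,2):+1/XX./OOO/X.., (2,1):+1/XX./OO./XO., (2,2):+1/XX./OO./X.O
[XXO/OO./X..] end (terminal -1, X#4); searched X../.O./X.. to 6

PV length from [X../.O./X..]: 3 plies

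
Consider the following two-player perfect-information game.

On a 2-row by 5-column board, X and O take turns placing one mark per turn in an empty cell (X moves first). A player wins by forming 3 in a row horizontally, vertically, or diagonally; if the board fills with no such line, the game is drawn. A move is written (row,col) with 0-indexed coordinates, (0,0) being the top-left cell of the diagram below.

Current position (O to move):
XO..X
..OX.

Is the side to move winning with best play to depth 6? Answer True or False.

O winning at [XO..X/..OX.]: False

ply 1, O at XO..X/..OX. | (0,2)=+0→XOO.X/..OX.*; (0,3)=+0→XO.OX/..OX.; (1,0)=+0→XO..X/O.OX.; (1,1)=+0→XO..X/.OOX.; (1,4)=+0→XO..X/..OXO
ply 2, X at XOO.X/..OX. | (0,3)=+0→XOOXX/..OX.*; (1,0)=-1→XOO.X/X.OX.; (1,1)=-1→XOO.X/.XOX.; (1,4)=-1→XOO.X/..OXX
ply 3, O at XOOXX/..OX. | (1,0)=+0→XOOXX/O.OX.*; (1,1)=+0→XOOXX/.OOX.; (1,4)=+0→XOOXX/..OXO
ply 4, X at XOOXX/O.OX. | (1,1)=+0→XOOXX/OXOX.*; (1,4)=-1→XOOXX/O.OXX
ply 5, O at XOOXX/OXOX. | (1,4)=+0→XOOXX/OXOXO*
ply 6: XOOXX/OXOXO is terminal +0 (X); from XO..X/..OX. depth 6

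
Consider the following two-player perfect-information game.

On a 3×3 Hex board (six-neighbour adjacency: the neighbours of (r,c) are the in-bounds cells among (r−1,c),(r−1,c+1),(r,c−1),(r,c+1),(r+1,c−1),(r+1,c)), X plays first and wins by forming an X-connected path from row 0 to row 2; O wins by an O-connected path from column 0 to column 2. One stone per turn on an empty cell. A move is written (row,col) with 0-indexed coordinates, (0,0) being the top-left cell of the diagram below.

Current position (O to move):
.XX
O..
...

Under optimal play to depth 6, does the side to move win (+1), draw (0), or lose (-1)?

ply 1, O at .XX/O../... | (0,0)=-1→OXX/O../...; (1,1)=-1→.XX/OO./...; (1,2)=-1→.XX/O.O/...; (2,0)=-1→.XX/O../O..; (2,1)=+1→.XX/O../.O.*; (2,2)=-1→.XX/O../..O
ply 2, X at .XX/O../.O. | (0,0)=-1→XXX/O../.O.*; (1,1)=-1→.XX/OX./.O.; (1,2)=-1→.XX/O.X/.O.; (2,0)=-1→.XX/O../XO.; (2,2)=-1→.XX/O../.OX
ply 3, O at XXX/O../.O. | (1,1)=+1→XXX/OO./.O.*; (1,2)=+1→XXX/O.O/.O.; (2,0)=+1→XXX/O../OO.; (2,2)=+1→XXX/O../.OO
ply 4, X at XXX/OO./.O. | (1,2)=-1→XXX/OOX/.O.*; (2,0)=-1→XXX/OO./XO.; (2,2)=-1→XXX/OO./.OX
ply 5, O at XXX/OOX/.O. | (2,0)=-1→XXX/OOX/OO.; (2,2)=+1→XXX/OOX/.OO*
ply 6: XXX/OOX/.OO is terminal -1 (X); from .XX/O../... depth 6

value(.XX/O../..., O) = +1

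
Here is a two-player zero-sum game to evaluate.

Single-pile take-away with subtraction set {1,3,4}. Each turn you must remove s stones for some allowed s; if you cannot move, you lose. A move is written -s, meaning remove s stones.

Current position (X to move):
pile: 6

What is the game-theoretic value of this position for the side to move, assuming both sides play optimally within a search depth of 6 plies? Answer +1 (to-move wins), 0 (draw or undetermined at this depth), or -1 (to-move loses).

ply 1, X at 6 | -1=-1→5; -3=-1→3; -4=+1→2*
ply 2, O at 2 | -1=-1→1*
ply 3, X at 1 | -1=+1→0*
ply 4: 0 is terminal -1 (O); from 6 depth 6

value(6, X) = +1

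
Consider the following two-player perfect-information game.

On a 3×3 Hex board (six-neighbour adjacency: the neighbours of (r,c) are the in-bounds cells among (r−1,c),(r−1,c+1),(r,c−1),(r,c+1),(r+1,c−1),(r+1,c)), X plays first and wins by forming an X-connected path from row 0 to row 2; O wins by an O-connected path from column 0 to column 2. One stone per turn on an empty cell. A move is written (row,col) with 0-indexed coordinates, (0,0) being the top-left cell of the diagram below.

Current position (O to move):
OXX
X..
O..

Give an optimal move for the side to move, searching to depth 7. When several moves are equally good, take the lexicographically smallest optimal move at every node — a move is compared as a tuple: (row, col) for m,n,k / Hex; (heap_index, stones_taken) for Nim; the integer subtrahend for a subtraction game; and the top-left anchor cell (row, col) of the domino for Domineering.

O's best at [OXX/X../O..]: (1,2)

p1 O@[OXX/X../O..]: (1,1)[OXX/XO./O..]-1 (1,2)[OXX/X.O/O..]+1* (2,1)[OXX/X../OO.]+1 (2,2)[OXX/X../O.O]-1
p2 X@[OXX/X.O/O..]: (1,1)[OXX/XXO/O..]-1* (2,1)[OXX/X.O/OX.]-1 (2,2)[OXX/X.O/O.X]-1
p3 O@[OXX/XXO/O..]: (2,1)[OXX/XXO/OO.]+1* (2,2)[OXX/XXO/O.O]-1
p4 X@[OXX/XXO/OO.] terminal -1; root [OXX/X../O..] d7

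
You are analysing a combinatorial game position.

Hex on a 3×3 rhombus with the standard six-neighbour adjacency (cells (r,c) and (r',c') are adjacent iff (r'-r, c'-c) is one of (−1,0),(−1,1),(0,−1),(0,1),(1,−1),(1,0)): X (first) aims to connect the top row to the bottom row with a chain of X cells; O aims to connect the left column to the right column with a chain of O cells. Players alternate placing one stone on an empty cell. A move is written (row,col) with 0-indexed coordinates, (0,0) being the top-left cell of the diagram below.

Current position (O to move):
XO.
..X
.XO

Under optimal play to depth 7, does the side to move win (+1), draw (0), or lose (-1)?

[XO./..X/.XO] O move#1: (0,2):-1/XOO/..X/.XO*, (1,0):-1/XO./O.X/.XO, (1,1):-1/XO./.OX/.XO, (2,0):-1/XO./..X/OXO
[XOO/..X/.XO] X move#2: (1,0):+1/XOO/X.X/.XO*, (1,1):-1/XOO/.XX/.XO, (2,0):-1/XOO/..X/XXO
[XOO/X.X/.XO] O move#3: (1,1):-1/XOO/XOX/.XO*, (2,0):-1/XOO/X.X/OXO
[XOO/XOX/.XO] X move#4: (2,0):+1/XOO/XOX/XXO*
[XOO/XOX/XXO] end (terminal -1, O#5); searched XO./..X/.XO to 7

value(XO./..X/.XO, O) = -1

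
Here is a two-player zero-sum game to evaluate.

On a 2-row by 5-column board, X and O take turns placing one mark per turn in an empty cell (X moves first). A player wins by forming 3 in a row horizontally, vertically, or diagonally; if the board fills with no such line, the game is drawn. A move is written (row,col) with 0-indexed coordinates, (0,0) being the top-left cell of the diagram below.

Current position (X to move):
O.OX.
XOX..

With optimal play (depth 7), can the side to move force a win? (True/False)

[O.OX./XOX..] X move#1: (0,1):+0/OXOX./XOX..*, (0,4):-1/O.OXX/XOX.., (1,3):-1/O.OX./XOXX., (1,4):-1/O.OX./XOX.X
[OXOX./XOX..] O move#2: (0,4):+0/OXOXO/XOX..*, (1,3):+0/OXOX./XOXO., (1,4):+0/OXOX./XOX.O
[OXOXO/XOX..] X move#3: (1,3):+0/OXOXO/XOXX.*, (1,4):+0/OXOXO/XOX.X
[OXOXO/XOXX.] O move#4: (1,4):+0/OXOXO/XOXXO*
[OXOXO/XOXXO] end (terminal +0, X#5); searched O.OX./XOX.. to 7

X winning at [O.OX./XOX..]: False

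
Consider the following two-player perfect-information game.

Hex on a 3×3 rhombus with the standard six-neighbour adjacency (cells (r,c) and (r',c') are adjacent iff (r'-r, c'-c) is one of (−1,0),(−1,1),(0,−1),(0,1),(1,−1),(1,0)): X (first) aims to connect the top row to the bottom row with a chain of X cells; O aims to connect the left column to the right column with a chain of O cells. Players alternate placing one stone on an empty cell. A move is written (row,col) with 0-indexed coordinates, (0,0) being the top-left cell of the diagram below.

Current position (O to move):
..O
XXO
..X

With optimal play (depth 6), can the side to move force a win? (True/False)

O winning at [..O/XXO/..X]: False

p1 O@[..O/XXO/..X]: (0,0)[O.O/XXO/..X]-1* (0,1)[.OO/XXO/..X]-1 (2,0)[..O/XXO/O.X]-1 (2,1)[..O/XXO/.OX]-1
p2 X@[O.O/XXO/..X]: (0,1)[OXO/XXO/..X]+1* (2,0)[O.O/XXO/X.X]-1 (2,1)[O.O/XXO/.XX]-1
p3 O@[OXO/XXO/..X]: (2,0)[OXO/XXO/O.X]-1* (2,1)[OXO/XXO/.OX]-1
p4 X@[OXO/XXO/O.X]: (2,1)[OXO/XXO/OXX]+1*
p5 O@[OXO/XXO/OXX] terminal -1; root [..O/XXO/..X] d6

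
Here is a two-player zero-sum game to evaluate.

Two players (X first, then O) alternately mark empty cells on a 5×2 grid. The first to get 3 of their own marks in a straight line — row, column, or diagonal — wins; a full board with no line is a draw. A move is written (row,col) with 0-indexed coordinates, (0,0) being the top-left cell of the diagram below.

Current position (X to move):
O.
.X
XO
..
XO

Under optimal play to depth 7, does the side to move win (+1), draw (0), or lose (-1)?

ply 1, X at O./.X/XO/../XO | (0,1)=-1→OX/.X/XO/../XO; (1,0)=-1→O./XX/XO/../XO; (3,0)=+1→O./.X/XO/X./XO*; (3,1)=+0→O./.X/XO/.X/XO
ply 2: O./.X/XO/X./XO is terminal -1 (O); from O./.X/XO/../XO depth 7

value(O./.X/XO/../XO, X) = +1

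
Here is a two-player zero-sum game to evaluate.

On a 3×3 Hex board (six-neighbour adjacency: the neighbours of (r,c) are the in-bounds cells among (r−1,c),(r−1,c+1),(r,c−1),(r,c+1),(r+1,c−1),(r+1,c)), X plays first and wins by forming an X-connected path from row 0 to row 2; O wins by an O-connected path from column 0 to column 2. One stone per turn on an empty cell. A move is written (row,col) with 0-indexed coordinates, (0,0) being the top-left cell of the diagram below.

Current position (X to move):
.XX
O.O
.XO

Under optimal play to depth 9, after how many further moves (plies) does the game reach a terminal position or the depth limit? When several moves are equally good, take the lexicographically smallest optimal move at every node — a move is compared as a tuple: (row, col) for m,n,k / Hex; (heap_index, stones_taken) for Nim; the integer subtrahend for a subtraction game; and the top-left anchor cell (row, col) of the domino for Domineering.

PV length from [.XX/O.O/.XO]: 1 ply

[.XX/O.O/.XO] X move#1: (0,0):-1/XXX/O.O/.XO, (1,1):+1/.XX/OXO/.XO*, (2,0):-1/.XX/O.O/XXO
[.XX/OXO/.XO] end (terminal -1, O#2); searched .XX/O.O/.XO to 9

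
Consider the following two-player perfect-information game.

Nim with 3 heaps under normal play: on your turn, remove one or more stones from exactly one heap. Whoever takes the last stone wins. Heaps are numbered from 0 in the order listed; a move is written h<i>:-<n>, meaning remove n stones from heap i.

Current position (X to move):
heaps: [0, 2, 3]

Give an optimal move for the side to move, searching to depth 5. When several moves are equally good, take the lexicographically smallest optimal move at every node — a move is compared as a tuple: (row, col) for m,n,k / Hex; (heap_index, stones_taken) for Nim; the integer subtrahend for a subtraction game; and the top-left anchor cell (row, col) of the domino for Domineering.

X's best at [(0,2,3)]: h2:-1

ply 1, X at (0,2,3) | h1:-1=-1→(0,1,3); h1:-2=-1→(0,0,3); h2:-1=+1→(0,2,2)*; h2:-2=-1→(0,2,1); h2:-3=-1→(0,2,0)
ply 2, O at (0,2,2) | h1:-1=-1→(0,1,2)*; h1:-2=-1→(0,0,2); h2:-1=-1→(0,2,1); h2:-2=-1→(0,2,0)
ply 3, X at (0,1,2) | h1:-1=-1→(0,0,2); h2:-1=+1→(0,1,1)*; h2:-2=-1→(0,1,0)
ply 4, O at (0,1,1) | h1:-1=-1→(0,0,1)*; h2:-1=-1→(0,1,0)
ply 5, X at (0,0,1) | h2:-1=+1→(0,0,0)*
ply 6: (0,0,0) is terminal -1 (O); from (0,2,3) depth 5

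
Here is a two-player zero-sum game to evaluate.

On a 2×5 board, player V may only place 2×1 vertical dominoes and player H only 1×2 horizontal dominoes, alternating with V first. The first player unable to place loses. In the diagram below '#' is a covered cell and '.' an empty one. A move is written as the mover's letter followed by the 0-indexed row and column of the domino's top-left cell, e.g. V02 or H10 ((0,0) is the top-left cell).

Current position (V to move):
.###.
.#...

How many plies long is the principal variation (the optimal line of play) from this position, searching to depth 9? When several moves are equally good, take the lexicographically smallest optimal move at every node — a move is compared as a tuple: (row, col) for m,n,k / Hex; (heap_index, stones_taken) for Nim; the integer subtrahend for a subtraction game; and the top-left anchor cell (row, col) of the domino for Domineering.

PV length from [.###./.#...]: 3 plies

p1 V@[.###./.#...]: V00[####./##...]-1 V04[.####/.#..#]+1*
p2 H@[.####/.#..#]: H12[.####/.####]-1*
p3 V@[.####/.####]: V00[#####/#####]+1*
p4 H@[#####/#####] terminal -1; root [.###./.#...] d9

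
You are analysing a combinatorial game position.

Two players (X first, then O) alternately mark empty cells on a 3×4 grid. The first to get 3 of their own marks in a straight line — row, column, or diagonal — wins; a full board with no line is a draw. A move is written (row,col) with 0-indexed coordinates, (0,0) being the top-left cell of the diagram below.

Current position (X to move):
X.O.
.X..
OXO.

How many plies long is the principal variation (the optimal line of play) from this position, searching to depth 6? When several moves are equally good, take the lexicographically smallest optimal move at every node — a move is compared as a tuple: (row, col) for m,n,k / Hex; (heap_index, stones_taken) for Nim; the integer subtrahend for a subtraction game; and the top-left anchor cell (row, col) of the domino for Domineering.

p1 X@[X.O./.X../OXO.]: (0,1)[XXO./.X../OXO.]+1* (0,3)[X.OX/.X../OXO.]-1 (1,0)[X.O./XX../OXO.]-1 (1,2)[X.O./.XX./OXO.]+1 (1,3)[X.O./.X.X/OXO.]-1 (2,3)[X.O./.X../OXOX]-1
p2 O@[XXO./.X../OXO.] terminal -1; root [X.O./.X../OXO.] d6

PV length from [X.O./.X../OXO.]: 1 ply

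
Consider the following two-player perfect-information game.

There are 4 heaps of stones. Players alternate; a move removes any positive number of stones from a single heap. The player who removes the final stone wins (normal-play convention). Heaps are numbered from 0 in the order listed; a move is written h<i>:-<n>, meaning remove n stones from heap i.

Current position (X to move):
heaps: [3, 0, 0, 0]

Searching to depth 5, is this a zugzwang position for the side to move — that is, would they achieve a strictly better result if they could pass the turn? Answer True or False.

p1 X@[(3,0,0,0)]: h0:-1[(2,0,0,0)]-1 h0:-2[(1,0,0,0)]-1 h0:-3[(0,0,0,0)]+1*
p2 O@[(0,0,0,0)] terminal -1; root [(3,0,0,0)] d5
suppose X passes — search the same position with O to move:
pass> p1 O@[(3,0,0,0)]: h0:-1[(2,0,0,0)]-1 h0:-2[(1,0,0,0)]-1 h0:-3[(0,0,0,0)]+1*
pass> p2 X@[(0,0,0,0)] terminal -1; root [(3,0,0,0)] d5
for X: play +1, pass -1

zugzwang((3,0,0,0), X) = False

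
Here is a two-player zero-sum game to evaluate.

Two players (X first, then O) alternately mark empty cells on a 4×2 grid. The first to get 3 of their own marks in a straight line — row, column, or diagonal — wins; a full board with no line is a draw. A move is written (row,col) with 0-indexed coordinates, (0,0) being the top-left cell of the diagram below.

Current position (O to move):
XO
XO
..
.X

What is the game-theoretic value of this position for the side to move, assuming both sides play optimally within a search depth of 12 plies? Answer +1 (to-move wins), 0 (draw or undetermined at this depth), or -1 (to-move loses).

value(XO/XO/../.X, O) = +1

[XO/XO/../.X] O move#1: (2,0):+0/XO/XO/O./.X, (2,1):+1/XO/XO/.O/.X*, (3,0):-1/XO/XO/../OX
[XO/XO/.O/.X] end (terminal -1, X#2); searched XO/XO/../.X to 12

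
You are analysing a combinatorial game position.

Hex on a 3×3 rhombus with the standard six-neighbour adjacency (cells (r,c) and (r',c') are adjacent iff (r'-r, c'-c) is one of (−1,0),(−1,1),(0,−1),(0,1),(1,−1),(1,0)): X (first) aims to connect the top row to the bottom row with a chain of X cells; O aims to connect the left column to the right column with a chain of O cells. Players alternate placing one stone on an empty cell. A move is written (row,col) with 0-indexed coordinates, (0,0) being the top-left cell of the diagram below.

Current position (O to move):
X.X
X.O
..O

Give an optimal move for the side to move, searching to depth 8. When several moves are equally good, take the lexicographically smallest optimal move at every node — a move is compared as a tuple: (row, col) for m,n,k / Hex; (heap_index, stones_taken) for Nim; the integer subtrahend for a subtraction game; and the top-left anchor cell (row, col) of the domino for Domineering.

[X.X/X.O/..O] O move#1: (0,1):-1/XOX/X.O/..O, (1,1):-1/X.X/XOO/..O, (2,0):+1/X.X/X.O/O.O*, (2,1):-1/X.X/X.O/.OO
[X.X/X.O/O.O] X move#2: (0,1):-1/XXX/X.O/O.O*, (1,1):-1/X.X/XXO/O.O, (2,1):-1/X.X/X.O/OXO
[XXX/X.O/O.O] O move#3: (1,1):+1/XXX/XOO/O.O*, (2,1):+1/XXX/X.O/OOO
[XXX/XOO/O.O] end (terminal -1, X#4); searched X.X/X.O/..O to 8

O's best at [X.X/X.O/..O]: (2,0)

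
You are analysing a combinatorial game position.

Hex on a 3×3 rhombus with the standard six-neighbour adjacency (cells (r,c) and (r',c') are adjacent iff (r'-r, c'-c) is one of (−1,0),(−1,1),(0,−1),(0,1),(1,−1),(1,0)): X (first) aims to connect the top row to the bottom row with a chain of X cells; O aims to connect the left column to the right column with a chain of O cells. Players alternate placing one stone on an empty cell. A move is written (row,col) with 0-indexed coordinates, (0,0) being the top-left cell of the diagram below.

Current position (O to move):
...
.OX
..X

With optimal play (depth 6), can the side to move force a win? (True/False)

O winning at [.../.OX/..X]: True

[.../.OX/..X] O move#1: (0,0):-1/O../.OX/..X, (0,1):-1/.O./.OX/..X, (0,2):+1/..O/.OX/..X*, (1,0):-1/.../OOX/..X, (2,0):-1/.../.OX/O.X, (2,1):-1/.../.OX/.OX
[..O/.OX/..X] X move#2: (0,0):-1/X.O/.OX/..X*, (0,1):-1/.XO/.OX/..X, (1,0):-1/..O/XOX/..X, (2,0):-1/..O/.OX/X.X, (2,1):-1/..O/.OX/.XX
[X.O/.OX/..X] O move#3: (0,1):+1/XOO/.OX/..X*, (1,0):+1/X.O/OOX/..X, (2,0):+1/X.O/.OX/O.X, (2,1):+1/X.O/.OX/.OX
[XOO/.OX/..X] X move#4: (1,0):-1/XOO/XOX/..X*, (2,0):-1/XOO/.OX/X.X, (2,1):-1/XOO/.OX/.XX
[XOO/XOX/..X] O move#5: (2,0):+1/XOO/XOX/O.X*, (2,1):-1/XOO/XOX/.OX
[XOO/XOX/O.X] end (terminal -1, X#6); searched .../.OX/..X to 6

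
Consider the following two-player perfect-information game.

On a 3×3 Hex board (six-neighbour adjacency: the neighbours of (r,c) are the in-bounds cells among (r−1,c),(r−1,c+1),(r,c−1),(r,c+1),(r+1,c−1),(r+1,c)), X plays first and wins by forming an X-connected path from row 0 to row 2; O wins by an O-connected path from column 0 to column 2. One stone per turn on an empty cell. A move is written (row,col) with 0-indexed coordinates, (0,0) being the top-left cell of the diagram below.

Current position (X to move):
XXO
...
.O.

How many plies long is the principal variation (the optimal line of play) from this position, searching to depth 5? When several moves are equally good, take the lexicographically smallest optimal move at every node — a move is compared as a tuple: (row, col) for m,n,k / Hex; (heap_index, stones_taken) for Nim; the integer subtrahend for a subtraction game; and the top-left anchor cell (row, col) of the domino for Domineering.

[XXO/.../.O.] X move#1: (1,0):-1/XXO/X../.O., (1,1):-1/XXO/.X./.O., (1,2):-1/XXO/..X/.O., (2,0):+1/XXO/.../XO.*, (2,2):-1/XXO/.../.OX
[XXO/.../XO.] O move#2: (1,0):-1/XXO/O../XO.*, (1,1):-1/XXO/.O./XO., (1,2):-1/XXO/..O/XO., (2,2):-1/XXO/.../XOO
[XXO/O../XO.] X move#3: (1,1):+1/XXO/OX./XO.*, (1,2):-1/XXO/O.X/XO., (2,2):-1/XXO/O../XOX
[XXO/OX./XO.] end (terminal -1, O#4); searched XXO/.../.O. to 5

PV length from [XXO/.../.O.]: 3 plies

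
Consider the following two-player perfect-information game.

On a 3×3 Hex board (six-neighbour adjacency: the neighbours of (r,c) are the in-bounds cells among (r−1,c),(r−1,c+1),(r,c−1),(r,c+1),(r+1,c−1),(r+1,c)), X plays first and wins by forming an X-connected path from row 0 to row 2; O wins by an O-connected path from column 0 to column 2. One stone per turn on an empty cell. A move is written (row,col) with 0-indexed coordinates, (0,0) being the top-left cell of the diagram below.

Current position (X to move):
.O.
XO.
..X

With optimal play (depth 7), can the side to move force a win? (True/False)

[.O./XO./..X] X move#1: (0,0):-1/XO./XO./..X*, (0,2):-1/.OX/XO./..X, (1,2):-1/.O./XOX/..X, (2,0):-1/.O./XO./X.X, (2,1):-1/.O./XO./.XX
[XO./XO./..X] O move#2: (0,2):-1/XOO/XO./..X, (1,2):-1/XO./XOO/..X, (2,0):+1/XO./XO./O.X*, (2,1):-1/XO./XO./.OX
[XO./XO./O.X] X move#3: (0,2):-1/XOX/XO./O.X*, (1,2):-1/XO./XOX/O.X, (2,1):-1/XO./XO./OXX
[XOX/XO./O.X] O move#4: (1,2):+1/XOX/XOO/O.X*, (2,1):-1/XOX/XO./OOX
[XOX/XOO/O.X] end (terminal -1, X#5); searched .O./XO./..X to 7

X winning at [.O./XO./..X]: False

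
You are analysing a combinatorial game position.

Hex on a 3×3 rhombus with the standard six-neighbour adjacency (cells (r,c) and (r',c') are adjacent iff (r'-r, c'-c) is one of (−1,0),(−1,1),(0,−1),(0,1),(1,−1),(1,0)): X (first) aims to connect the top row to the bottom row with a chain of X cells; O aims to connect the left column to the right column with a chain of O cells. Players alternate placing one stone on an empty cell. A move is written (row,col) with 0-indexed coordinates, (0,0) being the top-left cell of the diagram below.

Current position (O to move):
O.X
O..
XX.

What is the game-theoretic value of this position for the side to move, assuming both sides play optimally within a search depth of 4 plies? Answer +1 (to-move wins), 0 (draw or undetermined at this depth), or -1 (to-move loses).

ply 1, O at O.X/O../XX. | (0,1)=-1→OOX/O../XX.*; (1,1)=-1→O.X/OO./XX.; (1,2)=-1→O.X/O.O/XX.; (2,2)=-1→O.X/O../XXO
ply 2, X at OOX/O../XX. | (1,1)=+1→OOX/OX./XX.*; (1,2)=+1→OOX/O.X/XX.; (2,2)=+1→OOX/O../XXX
ply 3: OOX/OX./XX. is terminal -1 (O); from O.X/O../XX. depth 4

value(O.X/O../XX., O) = -1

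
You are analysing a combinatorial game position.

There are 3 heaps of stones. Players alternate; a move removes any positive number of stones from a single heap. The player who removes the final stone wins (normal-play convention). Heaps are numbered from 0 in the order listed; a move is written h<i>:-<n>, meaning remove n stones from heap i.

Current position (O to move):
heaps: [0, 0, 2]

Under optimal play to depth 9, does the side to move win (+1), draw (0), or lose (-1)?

[(0,0,2)] O move#1: h2:-1:-1/(0,0,1), h2:-2:+1/(0,0,0)*
[(0,0,0)] end (terminal -1, X#2); searched (0,0,2) to 9

value((0,0,2), O) = +1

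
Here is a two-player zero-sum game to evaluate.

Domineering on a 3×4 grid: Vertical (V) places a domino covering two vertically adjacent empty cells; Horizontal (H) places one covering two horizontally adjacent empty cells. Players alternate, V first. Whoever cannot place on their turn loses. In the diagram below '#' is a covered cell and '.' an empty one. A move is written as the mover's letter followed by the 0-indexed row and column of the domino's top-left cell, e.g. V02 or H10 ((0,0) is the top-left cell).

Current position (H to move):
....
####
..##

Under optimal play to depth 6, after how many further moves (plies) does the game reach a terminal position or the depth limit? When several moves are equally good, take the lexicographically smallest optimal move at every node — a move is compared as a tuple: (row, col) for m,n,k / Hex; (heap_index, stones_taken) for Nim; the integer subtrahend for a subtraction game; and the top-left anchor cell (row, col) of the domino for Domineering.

[..../####/..##] H move#1: H00:+1/##../####/..##*, H01:+1/.##./####/..##, H02:+1/..##/####/..##, H20:+1/..../####/####
[##../####/..##] end (terminal -1, V#2); searched ..../####/..## to 6

PV length from [..../####/..##]: 1 ply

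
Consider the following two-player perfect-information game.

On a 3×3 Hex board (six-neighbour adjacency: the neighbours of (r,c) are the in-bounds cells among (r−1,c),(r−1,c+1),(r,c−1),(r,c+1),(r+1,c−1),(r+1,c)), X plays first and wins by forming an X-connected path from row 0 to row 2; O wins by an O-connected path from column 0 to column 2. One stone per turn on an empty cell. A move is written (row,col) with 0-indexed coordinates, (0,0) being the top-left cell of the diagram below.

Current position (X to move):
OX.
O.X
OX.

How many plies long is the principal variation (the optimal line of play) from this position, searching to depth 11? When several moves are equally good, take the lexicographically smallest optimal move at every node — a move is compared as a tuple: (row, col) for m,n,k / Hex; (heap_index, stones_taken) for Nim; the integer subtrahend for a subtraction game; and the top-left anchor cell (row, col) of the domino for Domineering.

PV length from [OX./O.X/OX.]: 1 ply

p1 X@[OX./O.X/OX.]: (0,2)[OXX/O.X/OX.]+1* (1,1)[OX./OXX/OX.]+1 (2,2)[OX./O.X/OXX]+1
p2 O@[OXX/O.X/OX.] terminal -1; root [OX./O.X/OX.] d11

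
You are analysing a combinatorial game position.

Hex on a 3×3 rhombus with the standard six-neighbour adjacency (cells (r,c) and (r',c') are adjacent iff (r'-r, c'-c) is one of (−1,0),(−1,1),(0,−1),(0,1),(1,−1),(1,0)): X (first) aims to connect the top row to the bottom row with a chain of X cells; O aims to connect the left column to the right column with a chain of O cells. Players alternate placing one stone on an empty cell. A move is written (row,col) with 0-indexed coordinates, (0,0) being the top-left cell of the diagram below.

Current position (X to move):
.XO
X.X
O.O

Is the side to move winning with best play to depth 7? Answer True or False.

ply 1, X at .XO/X.X/O.O | (0,0)=-1→XXO/X.X/O.O*; (1,1)=-1→.XO/XXX/O.O; (2,1)=-1→.XO/X.X/OXO
ply 2, O at XXO/X.X/O.O | (1,1)=+1→XXO/XOX/O.O*; (2,1)=+1→XXO/X.X/OOO
ply 3: XXO/XOX/O.O is terminal -1 (X); from .XO/X.X/O.O depth 7

X winning at [.XO/X.X/O.O]: False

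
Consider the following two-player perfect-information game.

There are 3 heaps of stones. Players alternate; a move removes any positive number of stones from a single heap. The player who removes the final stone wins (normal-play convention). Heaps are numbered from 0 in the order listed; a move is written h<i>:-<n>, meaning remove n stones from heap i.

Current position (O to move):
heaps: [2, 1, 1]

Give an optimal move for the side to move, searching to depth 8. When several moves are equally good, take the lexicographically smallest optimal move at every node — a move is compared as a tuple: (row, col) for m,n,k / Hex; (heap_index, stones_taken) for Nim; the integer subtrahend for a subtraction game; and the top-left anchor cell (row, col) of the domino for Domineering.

p1 O@[(2,1,1)]: h0:-1[(1,1,1)]-1 h0:-2[(0,1,1)]+1* h1:-1[(2,0,1)]-1 h2:-1[(2,1,0)]-1
p2 X@[(0,1,1)]: h1:-1[(0,0,1)]-1* h2:-1[(0,1,0)]-1
p3 O@[(0,0,1)]: h2:-1[(0,0,0)]+1*
p4 X@[(0,0,0)] terminal -1; root [(2,1,1)] d8

O's best at [(2,1,1)]: h0:-2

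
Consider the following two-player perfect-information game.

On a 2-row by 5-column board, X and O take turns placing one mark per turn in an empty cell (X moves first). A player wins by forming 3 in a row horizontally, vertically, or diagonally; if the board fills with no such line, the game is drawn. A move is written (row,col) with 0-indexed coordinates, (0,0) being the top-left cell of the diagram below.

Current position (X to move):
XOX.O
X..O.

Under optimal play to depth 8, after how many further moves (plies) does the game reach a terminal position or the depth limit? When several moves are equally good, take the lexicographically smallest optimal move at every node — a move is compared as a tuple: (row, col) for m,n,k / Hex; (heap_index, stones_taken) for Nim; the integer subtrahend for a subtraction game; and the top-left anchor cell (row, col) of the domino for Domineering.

[XOX.O/X..O.] X move#1: (0,3):-1/XOXXO/X..O., (1,1):+0/XOX.O/XX.O.*, (1,2):+0/XOX.O/X.XO., (1,4):+0/XOX.O/X..OX
[XOX.O/XX.O.] O move#2: (0,3):-1/XOXOO/XX.O., (1,2):+0/XOX.O/XXOO.*, (1,4):-1/XOX.O/XX.OO
[XOX.O/XXOO.] X move#3: (0,3):-1/XOXXO/XXOO., (1,4):+0/XOX.O/XXOOX*
[XOX.O/XXOOX] O move#4: (0,3):+0/XOXOO/XXOOX*
[XOXOO/XXOOX] end (terminal +0, X#5); searched XOX.O/X..O. to 8

PV length from [XOX.O/X..O.]: 4 plies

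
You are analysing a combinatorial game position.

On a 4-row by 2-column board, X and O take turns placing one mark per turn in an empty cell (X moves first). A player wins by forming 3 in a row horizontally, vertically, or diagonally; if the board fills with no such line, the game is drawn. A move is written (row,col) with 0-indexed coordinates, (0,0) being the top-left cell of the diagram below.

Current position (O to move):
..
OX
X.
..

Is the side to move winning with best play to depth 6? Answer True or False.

ply 1, O at ../OX/X./.. | (0,0)=-1→O./OX/X./..; (0,1)=+0→.O/OX/X./..*; (2,1)=+0→../OX/XO/..; (3,0)=-1→../OX/X./O.; (3,1)=+0→../OX/X./.O
ply 2, X at .O/OX/X./.. | (0,0)=+0→XO/OX/X./..*; (2,1)=+0→.O/OX/XX/..; (3,0)=+0→.O/OX/X./X.; (3,1)=+0→.O/OX/X./.X
ply 3, O at XO/OX/X./.. | (2,1)=+0→XO/OX/XO/..*; (3,0)=+0→XO/OX/X./O.; (3,1)=+0→XO/OX/X./.O
ply 4, X at XO/OX/XO/.. | (3,0)=+0→XO/OX/XO/X.*; (3,1)=+0→XO/OX/XO/.X
ply 5, O at XO/OX/XO/X. | (3,1)=+0→XO/OX/XO/XO*
ply 6: XO/OX/XO/XO is terminal +0 (X); from ../OX/X./.. depth 6

O winning at [../OX/X./..]: False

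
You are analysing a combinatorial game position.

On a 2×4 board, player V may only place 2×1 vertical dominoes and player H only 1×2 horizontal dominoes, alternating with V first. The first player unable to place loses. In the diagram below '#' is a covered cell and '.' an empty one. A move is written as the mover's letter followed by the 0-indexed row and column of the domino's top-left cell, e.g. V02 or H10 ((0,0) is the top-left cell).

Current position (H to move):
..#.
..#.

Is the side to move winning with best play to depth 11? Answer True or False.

p1 H@[..#./..#.]: H00[###./..#.]+1* H10[..#./###.]+1
p2 V@[###./..#.]: V03[####/..##]-1*
p3 H@[####/..##]: H10[####/####]+1*
p4 V@[####/####] terminal -1; root [..#./..#.] d11

H winning at [..#./..#.]: True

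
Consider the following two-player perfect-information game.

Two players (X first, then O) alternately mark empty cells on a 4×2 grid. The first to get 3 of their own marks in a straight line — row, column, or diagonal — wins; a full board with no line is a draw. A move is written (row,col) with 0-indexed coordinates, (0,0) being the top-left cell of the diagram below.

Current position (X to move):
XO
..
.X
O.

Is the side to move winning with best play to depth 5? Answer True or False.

X winning at [XO/../.X/O.]: False

[XO/../.X/O.] X move#1: (1,0):+0/XO/X./.X/O.*, (1,1):+0/XO/.X/.X/O., (2,0):+0/XO/../XX/O., (3,1):+0/XO/../.X/OX
[XO/X./.X/O.] O move#2: (1,1):-1/XO/XO/.X/O., (2,0):+0/XO/X./OX/O.*, (3,1):-1/XO/X./.X/OO
[XO/X./OX/O.] X move#3: (1,1):+0/XO/XX/OX/O.*, (3,1):+0/XO/X./OX/OX
[XO/XX/OX/O.] O move#4: (3,1):+0/XO/XX/OX/OO*
[XO/XX/OX/OO] end (terminal +0, X#5); searched XO/../.X/O. to 5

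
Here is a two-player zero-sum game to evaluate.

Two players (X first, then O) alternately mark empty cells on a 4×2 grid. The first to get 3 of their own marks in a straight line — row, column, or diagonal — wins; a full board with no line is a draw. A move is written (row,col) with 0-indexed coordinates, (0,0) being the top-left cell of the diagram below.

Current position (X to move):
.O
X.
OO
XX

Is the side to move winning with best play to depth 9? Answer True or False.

ply 1, X at .O/X./OO/XX | (0,0)=-1→XO/X./OO/XX; (1,1)=+0→.O/XX/OO/XX*
ply 2, O at .O/XX/OO/XX | (0,0)=+0→OO/XX/OO/XX*
ply 3: OO/XX/OO/XX is terminal +0 (X); from .O/X./OO/XX depth 9

X winning at [.O/X./OO/XX]: False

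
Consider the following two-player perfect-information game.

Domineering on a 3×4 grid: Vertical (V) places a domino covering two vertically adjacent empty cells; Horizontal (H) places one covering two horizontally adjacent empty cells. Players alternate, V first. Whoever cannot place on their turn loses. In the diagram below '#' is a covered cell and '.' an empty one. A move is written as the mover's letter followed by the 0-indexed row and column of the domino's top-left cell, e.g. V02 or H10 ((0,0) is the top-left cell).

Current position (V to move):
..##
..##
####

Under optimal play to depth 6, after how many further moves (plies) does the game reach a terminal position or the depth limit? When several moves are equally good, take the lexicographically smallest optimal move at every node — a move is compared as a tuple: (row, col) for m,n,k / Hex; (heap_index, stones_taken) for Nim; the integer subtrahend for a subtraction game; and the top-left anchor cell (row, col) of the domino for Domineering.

ply 1, V at ..##/..##/#### | V00=+1→#.##/#.##/####*; V01=+1→.###/.###/####
ply 2: #.##/#.##/#### is terminal -1 (H); from ..##/..##/#### depth 6

PV length from [..##/..##/####]: 1 ply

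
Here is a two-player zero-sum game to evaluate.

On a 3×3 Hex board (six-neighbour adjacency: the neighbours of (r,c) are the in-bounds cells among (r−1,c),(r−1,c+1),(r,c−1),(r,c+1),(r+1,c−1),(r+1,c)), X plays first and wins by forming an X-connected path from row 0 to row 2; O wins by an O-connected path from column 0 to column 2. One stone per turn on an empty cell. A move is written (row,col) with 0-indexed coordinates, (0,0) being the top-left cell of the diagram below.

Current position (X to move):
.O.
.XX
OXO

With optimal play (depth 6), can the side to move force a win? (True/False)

ply 1, X at .O./.XX/OXO | (0,0)=+1→XO./.XX/OXO*; (0,2)=+1→.OX/.XX/OXO; (1,0)=+1→.O./XXX/OXO
ply 2, O at XO./.XX/OXO | (0,2)=-1→XOO/.XX/OXO*; (1,0)=-1→XO./OXX/OXO
ply 3, X at XOO/.XX/OXO | (1,0)=+1→XOO/XXX/OXO*
ply 4: XOO/XXX/OXO is terminal -1 (O); from .O./.XX/OXO depth 6

X winning at [.O./.XX/OXO]: True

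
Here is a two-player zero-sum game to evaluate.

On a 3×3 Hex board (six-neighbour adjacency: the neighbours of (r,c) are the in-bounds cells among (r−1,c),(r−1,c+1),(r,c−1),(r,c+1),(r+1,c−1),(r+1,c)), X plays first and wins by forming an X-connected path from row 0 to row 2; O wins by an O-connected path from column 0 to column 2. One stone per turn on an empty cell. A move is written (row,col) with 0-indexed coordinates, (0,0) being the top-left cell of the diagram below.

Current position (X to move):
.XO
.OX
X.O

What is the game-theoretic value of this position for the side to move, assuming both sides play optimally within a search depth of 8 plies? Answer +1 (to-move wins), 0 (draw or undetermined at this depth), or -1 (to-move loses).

[.XO/.OX/X.O] X move#1: (0,0):-1/XXO/.OX/X.O, (1,0):+1/.XO/XOX/X.O*, (2,1):-1/.XO/.OX/XXO
[.XO/XOX/X.O] end (terminal -1, O#2); searched .XO/.OX/X.O to 8

value(.XO/.OX/X.O, X) = +1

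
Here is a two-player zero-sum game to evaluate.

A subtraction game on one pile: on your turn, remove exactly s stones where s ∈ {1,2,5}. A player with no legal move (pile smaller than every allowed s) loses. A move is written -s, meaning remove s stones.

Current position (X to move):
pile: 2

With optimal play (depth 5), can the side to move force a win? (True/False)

p1 X@[2]: -1[1]-1 -2[0]+1*
p2 O@[0] terminal -1; root [2] d5

X winning at [2]: True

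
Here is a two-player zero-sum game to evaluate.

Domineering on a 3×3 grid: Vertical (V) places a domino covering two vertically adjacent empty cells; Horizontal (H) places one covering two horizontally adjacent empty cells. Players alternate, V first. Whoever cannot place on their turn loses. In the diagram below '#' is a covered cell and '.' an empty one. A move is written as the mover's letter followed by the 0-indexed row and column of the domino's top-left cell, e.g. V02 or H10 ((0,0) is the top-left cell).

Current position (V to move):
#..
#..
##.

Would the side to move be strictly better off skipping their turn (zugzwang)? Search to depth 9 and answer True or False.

[#../#../##.] V move#1: V01:+1/##./##./##.*, V02:+1/#.#/#.#/##., V12:-1/#../#.#/###
[##./##./##.] end (terminal -1, H#2); searched #../#../##. to 9
suppose V passes — search the same position with H to move:
pass> [#../#../##.] H move#1: H01:-1/###/#../##., H11:+1/#../###/##.*
pass> [#../###/##.] end (terminal -1, V#2); searched #../#../##. to 9
for V: play +1, pass -1

zugzwang(#../#../##., V) = False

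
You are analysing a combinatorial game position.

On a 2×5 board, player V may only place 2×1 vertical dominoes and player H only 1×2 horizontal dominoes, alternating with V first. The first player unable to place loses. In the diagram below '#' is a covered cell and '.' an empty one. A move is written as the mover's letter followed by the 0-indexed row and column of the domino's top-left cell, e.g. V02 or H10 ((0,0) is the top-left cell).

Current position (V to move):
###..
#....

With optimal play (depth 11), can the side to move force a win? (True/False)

[###../#....] V move#1: V03:+1/####./#..#.*, V04:-1/###.#/#...#
[####./#..#.] H move#2: H11:-1/####./####.*
[####./####.] V move#3: V04:+1/#####/#####*
[#####/#####] end (terminal -1, H#4); searched ###../#.... to 11

V winning at [###../#....]: True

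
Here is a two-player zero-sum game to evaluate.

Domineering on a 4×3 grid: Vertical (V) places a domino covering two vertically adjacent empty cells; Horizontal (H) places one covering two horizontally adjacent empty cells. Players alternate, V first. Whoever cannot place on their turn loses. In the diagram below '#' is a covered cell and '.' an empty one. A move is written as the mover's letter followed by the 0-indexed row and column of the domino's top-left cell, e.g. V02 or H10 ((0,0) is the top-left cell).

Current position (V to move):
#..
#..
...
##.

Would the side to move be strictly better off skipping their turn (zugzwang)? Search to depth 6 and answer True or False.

p1 V@[#../#../.../##.]: V01[##./##./.../##.]+1* V02[#.#/#.#/.../##.]+1 V11[#../##./.#./##.]+1 V12[#../#.#/..#/##.]+1 V22[#../#../..#/###]-1
p2 H@[##./##./.../##.]: H20[##./##./##./##.]-1* H21[##./##./.##/##.]-1
p3 V@[##./##./##./##.]: V02[###/###/##./##.]+1* V12[##./###/###/##.]+1 V22[##./##./###/###]+1
p4 H@[###/###/##./##.] terminal -1; root [#../#../.../##.] d6
pass branch (H moves first from the same position):
  | p1 H@[#../#../.../##.]: H01[###/#../.../##.]-1 H11[#../###/.../##.]+1* H20[#../#../##./##.]-1 H21[#../#../.##/##.]-1
  | p2 V@[#../###/.../##.]: V22[#../###/..#/###]-1*
  | p3 H@[#../###/..#/###]: H01[###/###/..#/###]+1* H20[#../###/###/###]+1
  | p4 V@[###/###/..#/###] terminal -1; root [#../#../.../##.] d6
V moving scores +1; V passing scores -1

zugzwang(#../#../.../##., V) = False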